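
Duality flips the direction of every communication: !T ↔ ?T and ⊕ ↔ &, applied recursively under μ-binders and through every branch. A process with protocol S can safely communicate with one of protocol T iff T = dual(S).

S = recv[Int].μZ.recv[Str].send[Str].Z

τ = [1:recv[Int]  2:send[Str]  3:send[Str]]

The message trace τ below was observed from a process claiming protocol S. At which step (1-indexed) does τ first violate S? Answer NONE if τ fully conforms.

@1 recv[Int]  ok  now at μZ.…
@2 got send[Str], protocol expects recv[Str]  ✗

2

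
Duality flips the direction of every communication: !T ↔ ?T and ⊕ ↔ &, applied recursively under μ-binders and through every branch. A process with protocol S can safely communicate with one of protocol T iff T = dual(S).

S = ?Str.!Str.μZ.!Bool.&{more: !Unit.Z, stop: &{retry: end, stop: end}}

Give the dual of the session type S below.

!Str.?Str.μZ.?Bool.⊕{more: ?Unit.Z, stop: ⊕{retry: end, stop: end}}

?Str → !Str
  !Str → ?Str
    μZ → μZ  (binder kept)
      !Bool → ?Bool
        &{more,stop} → ⊕{more,stop}  (&→⊕)
          case more:
            !Unit → ?Unit
              dual(Z) = Z
          case stop:
            &{retry,stop} → ⊕{retry,stop}  (&→⊕)
              case retry:
                dual(end) = end
              case stop:
                dual(end) = end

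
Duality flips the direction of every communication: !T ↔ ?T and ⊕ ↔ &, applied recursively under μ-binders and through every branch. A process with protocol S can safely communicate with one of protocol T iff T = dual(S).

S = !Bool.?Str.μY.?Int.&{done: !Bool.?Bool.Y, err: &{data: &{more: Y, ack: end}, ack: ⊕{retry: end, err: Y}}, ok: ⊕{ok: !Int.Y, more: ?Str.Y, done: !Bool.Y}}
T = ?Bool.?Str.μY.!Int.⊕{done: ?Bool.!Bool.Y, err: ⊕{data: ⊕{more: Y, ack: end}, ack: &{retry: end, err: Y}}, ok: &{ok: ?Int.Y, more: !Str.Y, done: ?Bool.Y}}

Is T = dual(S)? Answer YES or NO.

NO

!Bool ‖ ?Bool  ok
  ?Str ‖ ?Str  ✗ same direction on both sides — not dual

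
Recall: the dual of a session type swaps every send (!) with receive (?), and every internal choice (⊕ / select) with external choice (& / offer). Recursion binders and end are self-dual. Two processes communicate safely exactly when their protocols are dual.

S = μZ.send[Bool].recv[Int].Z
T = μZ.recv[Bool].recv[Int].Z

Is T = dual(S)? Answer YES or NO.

NO

μZ vs μZ  match (binder kept)
  send[Bool] vs recv[Bool]  match
    recv[Int] vs recv[Int]  ✗ same direction on both sides — not dual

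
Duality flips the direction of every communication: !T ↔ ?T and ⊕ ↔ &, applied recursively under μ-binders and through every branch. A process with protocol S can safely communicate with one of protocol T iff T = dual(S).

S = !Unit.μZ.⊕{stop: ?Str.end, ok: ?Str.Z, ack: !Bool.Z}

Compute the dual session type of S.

?Unit.μZ.&{stop: !Str.end, ok: !Str.Z, ack: ?Bool.Z}

!Unit → ?Unit
  μZ → μZ  (rec unchanged)
    ⊕{stop,ok,ack} → &{stop,ok,ack}  (⊕→&)
      case stop:
        ?Str → !Str
          dual(end) = end
      case ok:
        ?Str → !Str
          dual(Z) = Z
      case ack:
        !Bool → ?Bool
          dual(Z) = Z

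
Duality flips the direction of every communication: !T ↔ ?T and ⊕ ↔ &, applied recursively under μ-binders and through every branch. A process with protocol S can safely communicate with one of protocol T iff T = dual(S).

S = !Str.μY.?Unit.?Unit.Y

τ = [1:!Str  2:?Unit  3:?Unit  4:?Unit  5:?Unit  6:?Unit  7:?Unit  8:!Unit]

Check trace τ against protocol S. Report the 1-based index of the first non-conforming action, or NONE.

8

@1 !Str  match  residual = μY.…
@2 ?Unit  match  residual = ?Unit.μY.…
@3 ?Unit  match  residual = μY.…
@4 ?Unit  match  residual = ?Unit.μY.…
@5 ?Unit  match  residual = μY.…
@6 ?Unit  match  residual = ?Unit.μY.…
@7 ?Unit  match  residual = μY.…
@8 got !Unit, protocol expects ?Unit  ✗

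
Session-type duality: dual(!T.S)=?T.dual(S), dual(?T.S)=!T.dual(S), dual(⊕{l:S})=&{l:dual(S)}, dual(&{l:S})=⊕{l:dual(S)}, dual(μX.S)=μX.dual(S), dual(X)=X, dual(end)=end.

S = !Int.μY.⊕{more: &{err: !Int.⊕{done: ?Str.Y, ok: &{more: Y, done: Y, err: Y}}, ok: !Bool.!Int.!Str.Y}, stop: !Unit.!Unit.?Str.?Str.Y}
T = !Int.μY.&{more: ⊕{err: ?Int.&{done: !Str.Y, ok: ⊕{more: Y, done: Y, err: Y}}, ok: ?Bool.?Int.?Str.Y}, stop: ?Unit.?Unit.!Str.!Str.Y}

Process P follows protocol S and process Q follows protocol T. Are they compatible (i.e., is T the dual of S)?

NO

!Int ‖ !Int  ✗ same direction on both sides — not dual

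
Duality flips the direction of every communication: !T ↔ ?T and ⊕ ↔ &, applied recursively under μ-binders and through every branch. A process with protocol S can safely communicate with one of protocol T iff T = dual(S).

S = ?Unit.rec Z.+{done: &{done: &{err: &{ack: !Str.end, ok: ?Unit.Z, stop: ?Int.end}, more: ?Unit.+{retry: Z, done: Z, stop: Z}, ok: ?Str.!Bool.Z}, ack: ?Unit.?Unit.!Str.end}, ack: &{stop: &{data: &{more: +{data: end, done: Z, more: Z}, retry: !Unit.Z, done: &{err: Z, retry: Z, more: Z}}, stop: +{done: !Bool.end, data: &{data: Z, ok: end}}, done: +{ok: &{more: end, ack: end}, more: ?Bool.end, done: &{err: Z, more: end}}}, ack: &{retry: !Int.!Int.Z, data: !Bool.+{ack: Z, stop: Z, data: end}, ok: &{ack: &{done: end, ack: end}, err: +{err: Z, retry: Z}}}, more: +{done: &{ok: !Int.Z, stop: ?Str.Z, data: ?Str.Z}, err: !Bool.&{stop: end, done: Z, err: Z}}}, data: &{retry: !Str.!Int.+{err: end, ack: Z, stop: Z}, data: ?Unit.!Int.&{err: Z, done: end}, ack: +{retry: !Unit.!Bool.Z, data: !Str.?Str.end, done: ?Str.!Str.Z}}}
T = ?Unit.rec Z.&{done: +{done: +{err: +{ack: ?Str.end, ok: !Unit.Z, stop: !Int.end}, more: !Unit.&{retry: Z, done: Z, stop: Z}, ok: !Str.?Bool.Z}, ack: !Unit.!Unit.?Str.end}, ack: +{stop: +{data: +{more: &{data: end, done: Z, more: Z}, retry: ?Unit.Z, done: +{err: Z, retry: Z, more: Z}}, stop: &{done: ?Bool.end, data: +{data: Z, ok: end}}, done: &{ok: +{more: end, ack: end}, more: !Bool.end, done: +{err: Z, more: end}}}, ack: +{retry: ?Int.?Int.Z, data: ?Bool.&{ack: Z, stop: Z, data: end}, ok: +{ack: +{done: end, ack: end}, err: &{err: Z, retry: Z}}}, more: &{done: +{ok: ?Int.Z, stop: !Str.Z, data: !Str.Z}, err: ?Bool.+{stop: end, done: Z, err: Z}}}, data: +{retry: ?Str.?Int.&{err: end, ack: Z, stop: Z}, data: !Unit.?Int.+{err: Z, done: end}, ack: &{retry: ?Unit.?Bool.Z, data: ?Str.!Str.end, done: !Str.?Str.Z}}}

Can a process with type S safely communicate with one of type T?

NO

?Unit | ?Unit  ✗ same direction on both sides — not dual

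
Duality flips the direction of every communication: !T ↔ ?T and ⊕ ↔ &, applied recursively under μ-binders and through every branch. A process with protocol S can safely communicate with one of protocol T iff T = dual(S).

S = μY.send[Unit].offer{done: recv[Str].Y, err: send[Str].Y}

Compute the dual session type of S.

μY → μY  (μ self-dual)
  send[Unit] → recv[Unit]
    offer{done,err} → select{done,err}  (&→⊕)
      case done:
        recv[Str] → send[Str]
          Y self-dual
      case err:
        send[Str] → recv[Str]
          Y self-dual

μY.recv[Unit].select{done: send[Str].Y, err: recv[Str].Y}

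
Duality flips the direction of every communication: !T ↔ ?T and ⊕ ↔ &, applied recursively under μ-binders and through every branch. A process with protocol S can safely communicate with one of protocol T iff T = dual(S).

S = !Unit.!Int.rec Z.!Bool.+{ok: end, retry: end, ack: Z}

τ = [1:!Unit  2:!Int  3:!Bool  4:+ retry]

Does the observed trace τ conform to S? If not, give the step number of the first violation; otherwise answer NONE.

NONE

step 1: !Unit  ✓  state: !Int.rec Z.…
step 2: !Int  ✓  state: rec Z.…
step 3: !Bool  ✓  state: +{ok: end, retry: end, ack: rec Z.…}
step 4: + retry  ✓  state: end
trace exhausted — no violation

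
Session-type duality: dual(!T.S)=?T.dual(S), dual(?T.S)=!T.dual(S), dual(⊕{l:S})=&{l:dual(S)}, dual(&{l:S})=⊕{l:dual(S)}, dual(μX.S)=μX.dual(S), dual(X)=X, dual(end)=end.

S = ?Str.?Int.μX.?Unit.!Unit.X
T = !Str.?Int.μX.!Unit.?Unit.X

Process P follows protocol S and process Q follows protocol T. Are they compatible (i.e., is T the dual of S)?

NO

?Str ‖ !Str  match
  ?Int ‖ ?Int  ✗ same direction on both sides — not dual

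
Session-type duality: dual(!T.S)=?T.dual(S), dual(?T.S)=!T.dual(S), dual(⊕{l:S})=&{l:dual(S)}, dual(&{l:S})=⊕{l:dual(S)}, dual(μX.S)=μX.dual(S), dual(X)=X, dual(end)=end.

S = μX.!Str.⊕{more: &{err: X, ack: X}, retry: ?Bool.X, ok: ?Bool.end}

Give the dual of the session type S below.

μX → μX  (rec unchanged)
  !Str → ?Str
    ⊕{more,retry,ok} → &{more,retry,ok}  (internal→external)
      case more:
        &{err,ack} → ⊕{err,ack}  (&→⊕)
          case err:
            dual(X) = X
          case ack:
            dual(X) = X
      case retry:
        ?Bool → !Bool
          dual(X) = X
      case ok:
        ?Bool → !Bool
          dual(end) = end

μX.?Str.&{more: ⊕{err: X, ack: X}, retry: !Bool.X, ok: !Bool.end}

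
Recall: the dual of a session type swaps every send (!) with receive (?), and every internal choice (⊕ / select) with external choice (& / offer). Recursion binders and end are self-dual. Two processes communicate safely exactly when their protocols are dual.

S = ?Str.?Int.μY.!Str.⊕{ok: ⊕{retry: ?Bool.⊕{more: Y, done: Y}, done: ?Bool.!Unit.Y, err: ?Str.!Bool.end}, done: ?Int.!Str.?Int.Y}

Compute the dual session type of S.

!Str.!Int.μY.?Str.&{ok: &{retry: !Bool.&{more: Y, done: Y}, done: !Bool.?Unit.Y, err: !Str.?Bool.end}, done: !Int.?Str.!Int.Y}

?Str → !Str
  ?Int → !Int
    μY → μY  (rec unchanged)
      !Str → ?Str
        ⊕{ok,done} → &{ok,done}  (⊕→&)
          case ok:
            ⊕{retry,done,err} → &{retry,done,err}  (⊕→&)
              case retry:
                ?Bool → !Bool
                  ⊕{more,done} → &{more,done}  (⊕→&)
                    case more:
                      Y ↦ Y
                    case done:
                      Y ↦ Y
              case done:
                ?Bool → !Bool
                  !Unit → ?Unit
                    Y ↦ Y
              case err:
                ?Str → !Str
                  !Bool → ?Bool
                    end ↦ end
          case done:
            ?Int → !Int
              !Str → ?Str
                ?Int → !Int
                  Y ↦ Y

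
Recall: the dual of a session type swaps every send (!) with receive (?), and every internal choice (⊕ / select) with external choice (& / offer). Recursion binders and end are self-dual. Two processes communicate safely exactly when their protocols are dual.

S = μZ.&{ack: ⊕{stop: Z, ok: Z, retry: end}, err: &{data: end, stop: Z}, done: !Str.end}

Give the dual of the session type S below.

μZ.⊕{ack: &{stop: Z, ok: Z, retry: end}, err: ⊕{data: end, stop: Z}, done: ?Str.end}

μZ = μZ  (rec unchanged)
  &{ack,err,done} = ⊕{ack,err,done}  (&→⊕)
    • ack:
      ⊕{stop,ok,retry} = &{stop,ok,retry}  (internal→external)
        • stop:
          Z ↦ Z
        • ok:
          Z ↦ Z
        • retry:
          end ↦ end
    • err:
      &{data,stop} = ⊕{data,stop}  (&→⊕)
        • data:
          end ↦ end
        • stop:
          Z ↦ Z
    • done:
      !Str = ?Str
        end ↦ end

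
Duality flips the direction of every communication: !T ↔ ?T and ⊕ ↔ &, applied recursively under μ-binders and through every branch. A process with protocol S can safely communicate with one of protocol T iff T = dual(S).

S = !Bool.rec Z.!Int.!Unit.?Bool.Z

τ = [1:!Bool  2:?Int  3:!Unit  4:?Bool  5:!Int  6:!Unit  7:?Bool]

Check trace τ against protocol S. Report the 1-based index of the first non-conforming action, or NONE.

step 1: !Bool  ✓  cont: rec Z.…
step 2: got ?Int, protocol expects !Int  ✗

2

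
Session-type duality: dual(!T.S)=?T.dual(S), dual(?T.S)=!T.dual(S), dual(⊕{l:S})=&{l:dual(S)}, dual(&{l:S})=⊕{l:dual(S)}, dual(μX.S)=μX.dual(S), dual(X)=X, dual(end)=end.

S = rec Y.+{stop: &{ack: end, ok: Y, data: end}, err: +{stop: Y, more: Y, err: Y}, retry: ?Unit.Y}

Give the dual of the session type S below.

rec Y.&{stop: +{ack: end, ok: Y, data: end}, err: &{stop: Y, more: Y, err: Y}, retry: !Unit.Y}

rec Y ↦ rec Y  (rec unchanged)
  +{stop,err,retry} ↦ &{stop,err,retry}  (internal→external)
    [stop]
      &{ack,ok,data} ↦ +{ack,ok,data}  (&→⊕)
        [ack]
          dual(end) = end
        [ok]
          dual(Y) = Y
        [data]
          dual(end) = end
    [err]
      +{stop,more,err} ↦ &{stop,more,err}  (internal→external)
        [stop]
          dual(Y) = Y
        [more]
          dual(Y) = Y
        [err]
          dual(Y) = Y
    [retry]
      ?Unit ↦ !Unit
        dual(Y) = Y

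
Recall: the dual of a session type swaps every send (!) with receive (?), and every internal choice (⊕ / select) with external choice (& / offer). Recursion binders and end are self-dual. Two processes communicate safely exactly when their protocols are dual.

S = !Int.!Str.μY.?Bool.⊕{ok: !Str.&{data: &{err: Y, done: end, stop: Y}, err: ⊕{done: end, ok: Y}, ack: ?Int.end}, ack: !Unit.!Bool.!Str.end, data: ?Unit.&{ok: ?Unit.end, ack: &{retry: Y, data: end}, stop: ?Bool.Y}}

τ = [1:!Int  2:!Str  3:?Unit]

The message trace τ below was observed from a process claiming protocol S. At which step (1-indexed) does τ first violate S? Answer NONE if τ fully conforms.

[1] !Int  match  state: !Str.μY.…
[2] !Str  match  state: μY.…
[3] got ?Unit, protocol expects ?Bool  ✗

3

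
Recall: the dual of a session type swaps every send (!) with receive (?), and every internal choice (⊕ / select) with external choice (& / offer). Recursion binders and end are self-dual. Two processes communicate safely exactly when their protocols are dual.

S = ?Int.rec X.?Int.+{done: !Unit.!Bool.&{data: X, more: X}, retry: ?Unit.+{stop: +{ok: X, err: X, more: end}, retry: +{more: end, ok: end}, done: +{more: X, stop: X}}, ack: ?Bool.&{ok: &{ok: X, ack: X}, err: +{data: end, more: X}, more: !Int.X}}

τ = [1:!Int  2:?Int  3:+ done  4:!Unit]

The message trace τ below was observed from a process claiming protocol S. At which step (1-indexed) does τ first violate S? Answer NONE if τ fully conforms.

@1 got !Int, protocol expects ?Int  ✗

1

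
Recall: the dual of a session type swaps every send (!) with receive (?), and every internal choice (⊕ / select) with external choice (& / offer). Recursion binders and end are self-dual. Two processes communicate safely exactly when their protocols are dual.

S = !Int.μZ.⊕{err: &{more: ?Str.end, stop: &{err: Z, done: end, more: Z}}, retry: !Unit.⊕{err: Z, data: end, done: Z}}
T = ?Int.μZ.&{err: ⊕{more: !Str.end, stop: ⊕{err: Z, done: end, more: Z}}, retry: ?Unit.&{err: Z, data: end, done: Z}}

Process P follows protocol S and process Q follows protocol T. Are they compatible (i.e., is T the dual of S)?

!Int | ?Int  ok
  μZ | μZ  ok (μ self-dual)
    ⊕{err,retry} | &{err,retry}  ok same labels
      [err]
        &{more,stop} | ⊕{more,stop}  ok same labels
          [more]
            ?Str | !Str  ok
              end | end  ok
          [stop]
            &{err,done,more} | ⊕{err,done,more}  ok same labels
              [err]
                Z | Z  ok
              [done]
                end | end  ok
              [more]
                Z | Z  ok
      [retry]
        !Unit | ?Unit  ok
          ⊕{err,data,done} | &{err,data,done}  ok same labels
            [err]
              Z | Z  ok
            [data]
              end | end  ok
            [done]
              Z | Z  ok

YES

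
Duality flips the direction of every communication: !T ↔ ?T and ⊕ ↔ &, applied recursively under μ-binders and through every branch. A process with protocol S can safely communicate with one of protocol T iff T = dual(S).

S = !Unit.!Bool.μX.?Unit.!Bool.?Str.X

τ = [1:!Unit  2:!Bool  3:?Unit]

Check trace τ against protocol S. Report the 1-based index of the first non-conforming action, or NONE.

NONE

[1] !Unit  ✓  now at !Bool.μX.…
[2] !Bool  ✓  now at μX.…
[3] ?Unit  ✓  now at !Bool.?Str.μX.…
τ conforms to S (length 3)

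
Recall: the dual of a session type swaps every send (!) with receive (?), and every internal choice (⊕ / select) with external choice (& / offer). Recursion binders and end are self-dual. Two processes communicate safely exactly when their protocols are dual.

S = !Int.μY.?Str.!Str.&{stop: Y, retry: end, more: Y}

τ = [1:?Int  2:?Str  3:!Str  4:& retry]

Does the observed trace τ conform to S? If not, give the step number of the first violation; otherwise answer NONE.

@1 got ?Int, protocol expects !Int  ✗

1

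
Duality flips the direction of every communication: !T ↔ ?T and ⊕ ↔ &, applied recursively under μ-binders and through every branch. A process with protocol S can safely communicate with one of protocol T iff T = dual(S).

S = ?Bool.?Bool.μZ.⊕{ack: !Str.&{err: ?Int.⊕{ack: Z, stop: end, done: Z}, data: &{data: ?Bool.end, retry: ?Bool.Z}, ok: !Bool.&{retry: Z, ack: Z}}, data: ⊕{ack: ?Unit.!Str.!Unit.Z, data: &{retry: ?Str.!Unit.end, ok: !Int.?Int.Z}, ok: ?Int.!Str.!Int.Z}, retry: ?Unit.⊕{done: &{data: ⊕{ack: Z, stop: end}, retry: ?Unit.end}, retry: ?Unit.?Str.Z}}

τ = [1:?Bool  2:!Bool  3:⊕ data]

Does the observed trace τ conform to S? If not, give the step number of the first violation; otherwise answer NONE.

2

step 1: ?Bool  ok  residual = ?Bool.μZ.…
step 2: got !Bool, protocol expects ?Bool  ✗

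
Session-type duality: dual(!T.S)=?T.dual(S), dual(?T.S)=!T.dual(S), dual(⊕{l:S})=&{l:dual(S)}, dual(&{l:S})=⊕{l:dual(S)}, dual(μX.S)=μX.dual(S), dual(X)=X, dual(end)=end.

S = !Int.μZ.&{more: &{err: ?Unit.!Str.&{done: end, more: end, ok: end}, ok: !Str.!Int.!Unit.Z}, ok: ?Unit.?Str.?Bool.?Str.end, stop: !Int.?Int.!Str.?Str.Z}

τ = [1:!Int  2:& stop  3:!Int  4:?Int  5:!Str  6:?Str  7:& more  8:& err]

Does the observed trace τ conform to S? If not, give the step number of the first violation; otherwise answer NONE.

NONE

@1 !Int  ✓  now at μZ.…
@2 & stop  ✓  now at !Int.?Int.!Str.?Str.μZ.…
@3 !Int  ✓  now at ?Int.!Str.?Str.μZ.…
@4 ?Int  ✓  now at !Str.?Str.μZ.…
@5 !Str  ✓  now at ?Str.μZ.…
@6 ?Str  ✓  now at μZ.…
@7 & more  ✓  now at &{err: ?Unit.!Str.&{done: end, more: end, ok: end}, ok: !Str.!Int.!Unit.μZ.…}
@8 & err  ✓  now at ?Unit.!Str.&{done: end, more: end, ok: end}
τ conforms to S (length 8)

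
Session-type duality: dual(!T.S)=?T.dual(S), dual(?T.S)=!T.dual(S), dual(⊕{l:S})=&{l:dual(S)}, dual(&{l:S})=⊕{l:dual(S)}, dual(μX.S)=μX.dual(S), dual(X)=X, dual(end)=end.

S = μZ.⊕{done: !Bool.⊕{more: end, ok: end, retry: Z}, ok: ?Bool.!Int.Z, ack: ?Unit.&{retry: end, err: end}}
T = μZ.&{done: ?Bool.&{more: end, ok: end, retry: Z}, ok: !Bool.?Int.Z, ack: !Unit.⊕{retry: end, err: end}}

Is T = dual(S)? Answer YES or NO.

μZ vs μZ  ok (rec unchanged)
  ⊕{done,ok,ack} vs &{done,ok,ack}  ok same labels
    case done:
      !Bool vs ?Bool  ok
        ⊕{more,ok,retry} vs &{more,ok,retry}  ok same labels
          case more:
            end vs end  ok
          case ok:
            end vs end  ok
          case retry:
            Z vs Z  ok
    case ok:
      ?Bool vs !Bool  ok
        !Int vs ?Int  ok
          Z vs Z  ok
    case ack:
      ?Unit vs !Unit  ok
        &{retry,err} vs ⊕{retry,err}  ok same labels
          case retry:
            end vs end  ok
          case err:
            end vs end  ok

YES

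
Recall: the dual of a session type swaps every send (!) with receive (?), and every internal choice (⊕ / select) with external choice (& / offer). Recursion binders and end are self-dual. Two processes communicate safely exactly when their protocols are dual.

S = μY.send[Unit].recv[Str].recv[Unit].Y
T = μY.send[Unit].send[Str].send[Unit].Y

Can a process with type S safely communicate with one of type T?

μY ‖ μY  match (μ self-dual)
  send[Unit] ‖ send[Unit]  ✗ same direction on both sides — not dual

NO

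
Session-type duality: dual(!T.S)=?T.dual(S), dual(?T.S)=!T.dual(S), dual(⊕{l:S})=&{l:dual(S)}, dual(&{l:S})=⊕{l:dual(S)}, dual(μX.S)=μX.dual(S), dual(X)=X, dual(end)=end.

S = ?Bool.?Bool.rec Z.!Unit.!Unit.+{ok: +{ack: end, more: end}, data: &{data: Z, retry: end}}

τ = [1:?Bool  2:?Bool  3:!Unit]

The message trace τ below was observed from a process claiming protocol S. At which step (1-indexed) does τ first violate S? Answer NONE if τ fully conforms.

step 1: ?Bool  ✓  state: ?Bool.rec Z.…
step 2: ?Bool  ✓  state: rec Z.…
step 3: !Unit  ✓  state: !Unit.+{ok: +{ack: end, more: end}, data: &{data: rec Z.…, retry: end}}
all 3 steps conform

NONE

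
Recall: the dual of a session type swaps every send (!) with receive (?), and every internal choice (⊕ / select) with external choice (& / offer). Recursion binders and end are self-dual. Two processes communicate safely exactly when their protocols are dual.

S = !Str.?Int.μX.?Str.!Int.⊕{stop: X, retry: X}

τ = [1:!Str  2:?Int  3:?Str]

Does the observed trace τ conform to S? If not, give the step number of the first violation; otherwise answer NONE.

NONE

step 1: !Str  ✓  cont: ?Int.μX.…
step 2: ?Int  ✓  cont: μX.…
step 3: ?Str  ✓  cont: !Int.⊕{stop: μX.…, retry: μX.…}
τ conforms to S (length 3)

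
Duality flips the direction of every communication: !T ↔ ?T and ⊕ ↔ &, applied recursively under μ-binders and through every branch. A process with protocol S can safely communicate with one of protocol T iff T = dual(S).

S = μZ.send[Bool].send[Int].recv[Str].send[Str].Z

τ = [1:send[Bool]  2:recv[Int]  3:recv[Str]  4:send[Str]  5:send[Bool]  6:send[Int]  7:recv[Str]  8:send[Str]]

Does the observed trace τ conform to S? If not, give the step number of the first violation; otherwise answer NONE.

2

@1 send[Bool]  ✓  cont: send[Int].recv[Str].send[Str].μZ.…
@2 got recv[Int], protocol expects send[Int]  ✗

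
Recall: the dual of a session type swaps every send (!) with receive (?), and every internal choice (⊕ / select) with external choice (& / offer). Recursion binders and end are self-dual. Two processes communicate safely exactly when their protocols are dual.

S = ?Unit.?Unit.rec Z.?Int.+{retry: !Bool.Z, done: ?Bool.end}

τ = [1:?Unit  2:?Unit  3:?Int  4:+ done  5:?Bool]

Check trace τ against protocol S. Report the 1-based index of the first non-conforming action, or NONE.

NONE

step 1: ?Unit  ok  cont: ?Unit.rec Z.…
step 2: ?Unit  ok  cont: rec Z.…
step 3: ?Int  ok  cont: +{retry: !Bool.rec Z.…, done: ?Bool.end}
step 4: + done  ok  cont: ?Bool.end
step 5: ?Bool  ok  cont: end
all 5 steps conform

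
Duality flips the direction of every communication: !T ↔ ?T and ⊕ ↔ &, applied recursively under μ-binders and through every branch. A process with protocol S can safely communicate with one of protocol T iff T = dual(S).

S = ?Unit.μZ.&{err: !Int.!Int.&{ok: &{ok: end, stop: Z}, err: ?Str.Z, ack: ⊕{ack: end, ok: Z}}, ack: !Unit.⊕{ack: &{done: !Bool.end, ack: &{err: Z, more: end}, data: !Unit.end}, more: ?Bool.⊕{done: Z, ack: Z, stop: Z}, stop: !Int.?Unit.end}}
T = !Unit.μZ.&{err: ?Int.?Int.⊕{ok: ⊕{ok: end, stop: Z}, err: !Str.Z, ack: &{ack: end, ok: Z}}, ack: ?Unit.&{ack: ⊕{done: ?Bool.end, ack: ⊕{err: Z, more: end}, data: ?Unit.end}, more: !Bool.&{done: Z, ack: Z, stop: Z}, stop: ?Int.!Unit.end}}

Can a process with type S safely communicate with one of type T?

NO

?Unit vs !Unit  ✓
  μZ vs μZ  ✓ (binder kept)
    &{err,ack} vs &{err,ack}  ✗ choice polarity not flipped — not dual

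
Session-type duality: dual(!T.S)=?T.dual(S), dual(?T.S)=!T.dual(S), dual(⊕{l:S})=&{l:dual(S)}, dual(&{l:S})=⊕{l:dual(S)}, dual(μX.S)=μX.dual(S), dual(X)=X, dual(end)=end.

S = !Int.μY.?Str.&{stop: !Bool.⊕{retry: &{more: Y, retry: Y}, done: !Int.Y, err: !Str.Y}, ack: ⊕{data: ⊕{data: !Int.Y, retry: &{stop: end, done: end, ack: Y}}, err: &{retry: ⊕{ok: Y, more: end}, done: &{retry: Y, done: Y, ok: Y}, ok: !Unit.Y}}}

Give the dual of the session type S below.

!Int ↦ ?Int
  μY ↦ μY  (binder kept)
    ?Str ↦ !Str
      &{stop,ack} ↦ ⊕{stop,ack}  (&→⊕)
        • stop:
          !Bool ↦ ?Bool
            ⊕{retry,done,err} ↦ &{retry,done,err}  (internal→external)
              • retry:
                &{more,retry} ↦ ⊕{more,retry}  (&→⊕)
                  • more:
                    Y self-dual
                  • retry:
                    Y self-dual
              • done:
                !Int ↦ ?Int
                  Y self-dual
              • err:
                !Str ↦ ?Str
                  Y self-dual
        • ack:
          ⊕{data,err} ↦ &{data,err}  (internal→external)
            • data:
              ⊕{data,retry} ↦ &{data,retry}  (internal→external)
                • data:
                  !Int ↦ ?Int
                    Y self-dual
                • retry:
                  &{stop,done,ack} ↦ ⊕{stop,done,ack}  (&→⊕)
                    • stop:
                      end self-dual
                    • done:
                      end self-dual
                    • ack:
                      Y self-dual
            • err:
              &{retry,done,ok} ↦ ⊕{retry,done,ok}  (&→⊕)
                • retry:
                  ⊕{ok,more} ↦ &{ok,more}  (internal→external)
                    • ok:
                      Y self-dual
                    • more:
                      end self-dual
                • done:
                  &{retry,done,ok} ↦ ⊕{retry,done,ok}  (&→⊕)
                    • retry:
                      Y self-dual
                    • done:
                      Y self-dual
                    • ok:
                      Y self-dual
                • ok:
                  !Unit ↦ ?Unit
                    Y self-dual

?Int.μY.!Str.⊕{stop: ?Bool.&{retry: ⊕{more: Y, retry: Y}, done: ?Int.Y, err: ?Str.Y}, ack: &{data: &{data: ?Int.Y, retry: ⊕{stop: end, done: end, ack: Y}}, err: ⊕{retry: &{ok: Y, more: end}, done: ⊕{retry: Y, done: Y, ok: Y}, ok: ?Unit.Y}}}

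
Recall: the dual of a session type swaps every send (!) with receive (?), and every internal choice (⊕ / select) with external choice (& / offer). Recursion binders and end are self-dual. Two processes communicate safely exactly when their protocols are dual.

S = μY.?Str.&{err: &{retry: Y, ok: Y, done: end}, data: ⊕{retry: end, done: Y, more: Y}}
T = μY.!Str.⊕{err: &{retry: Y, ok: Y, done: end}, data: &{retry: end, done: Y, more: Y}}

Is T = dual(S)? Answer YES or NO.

μY ‖ μY  ok (μ self-dual)
  ?Str ‖ !Str  ok
    &{err,data} ‖ ⊕{err,data}  ok label sets agree
      • err:
        &{retry,ok,done} ‖ &{retry,ok,done}  ✗ choice polarity not flipped — not dual

NO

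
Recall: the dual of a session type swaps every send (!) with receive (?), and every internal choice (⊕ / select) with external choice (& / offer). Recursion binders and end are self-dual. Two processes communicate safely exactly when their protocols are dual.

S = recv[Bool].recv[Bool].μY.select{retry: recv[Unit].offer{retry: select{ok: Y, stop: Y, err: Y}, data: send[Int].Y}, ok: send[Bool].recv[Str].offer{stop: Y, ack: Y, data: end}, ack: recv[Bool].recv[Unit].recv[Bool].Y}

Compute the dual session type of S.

send[Bool].send[Bool].μY.offer{retry: send[Unit].select{retry: offer{ok: Y, stop: Y, err: Y}, data: recv[Int].Y}, ok: recv[Bool].send[Str].select{stop: Y, ack: Y, data: end}, ack: send[Bool].send[Unit].send[Bool].Y}

recv[Bool] = send[Bool]
  recv[Bool] = send[Bool]
    μY = μY  (binder kept)
      select{retry,ok,ack} = offer{retry,ok,ack}  (internal→external)
        • retry:
          recv[Unit] = send[Unit]
            offer{retry,data} = select{retry,data}  (external→internal)
              • retry:
                select{ok,stop,err} = offer{ok,stop,err}  (internal→external)
                  • ok:
                    dual(Y) = Y
                  • stop:
                    dual(Y) = Y
                  • err:
                    dual(Y) = Y
              • data:
                send[Int] = recv[Int]
                  dual(Y) = Y
        • ok:
          send[Bool] = recv[Bool]
            recv[Str] = send[Str]
              offer{stop,ack,data} = select{stop,ack,data}  (external→internal)
                • stop:
                  dual(Y) = Y
                • ack:
                  dual(Y) = Y
                • data:
                  dual(end) = end
        • ack:
          recv[Bool] = send[Bool]
            recv[Unit] = send[Unit]
              recv[Bool] = send[Bool]
                dual(Y) = Y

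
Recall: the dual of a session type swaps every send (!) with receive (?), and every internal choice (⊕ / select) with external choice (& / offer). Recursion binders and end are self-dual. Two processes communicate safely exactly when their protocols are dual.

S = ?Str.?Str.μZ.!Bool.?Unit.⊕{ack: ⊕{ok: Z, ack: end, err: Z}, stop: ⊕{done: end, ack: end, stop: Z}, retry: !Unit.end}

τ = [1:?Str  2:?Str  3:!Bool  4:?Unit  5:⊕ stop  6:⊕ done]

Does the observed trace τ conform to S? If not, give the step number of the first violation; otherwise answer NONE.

@1 ?Str  match  state: ?Str.μZ.…
@2 ?Str  match  state: μZ.…
@3 !Bool  match  state: ?Unit.⊕{ack: ⊕{ok: μZ.…, ack: end, err: μZ.…}, stop: ⊕{done: end, ack: end, stop: μZ.…}, retry: !Unit.end}
@4 ?Unit  match  state: ⊕{ack: ⊕{ok: μZ.…, ack: end, err: μZ.…}, stop: ⊕{done: end, ack: end, stop: μZ.…}, retry: !Unit.end}
@5 ⊕ stop  match  state: ⊕{done: end, ack: end, stop: μZ.…}
@6 ⊕ done  match  state: end
all 6 steps conform

NONE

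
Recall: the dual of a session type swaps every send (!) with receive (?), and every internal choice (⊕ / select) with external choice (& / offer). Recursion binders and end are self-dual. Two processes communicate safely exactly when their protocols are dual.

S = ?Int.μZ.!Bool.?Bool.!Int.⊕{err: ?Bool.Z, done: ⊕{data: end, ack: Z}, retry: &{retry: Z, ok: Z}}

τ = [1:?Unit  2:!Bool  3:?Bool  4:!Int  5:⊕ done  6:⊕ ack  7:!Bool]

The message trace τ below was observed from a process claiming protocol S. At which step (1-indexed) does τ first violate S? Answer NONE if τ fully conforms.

1

[1] got ?Unit, protocol expects ?Int  ✗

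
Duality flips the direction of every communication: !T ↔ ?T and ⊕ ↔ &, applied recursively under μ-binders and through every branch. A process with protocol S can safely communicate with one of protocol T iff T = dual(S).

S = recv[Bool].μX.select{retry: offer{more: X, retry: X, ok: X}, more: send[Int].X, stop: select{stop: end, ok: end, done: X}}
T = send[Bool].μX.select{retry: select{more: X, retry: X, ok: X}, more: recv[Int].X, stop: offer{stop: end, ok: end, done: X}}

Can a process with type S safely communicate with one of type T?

recv[Bool] ‖ send[Bool]  ✓
  μX ‖ μX  ✓ (μ self-dual)
    select{retry,more,stop} ‖ select{retry,more,stop}  ✗ choice polarity not flipped — not dual

NO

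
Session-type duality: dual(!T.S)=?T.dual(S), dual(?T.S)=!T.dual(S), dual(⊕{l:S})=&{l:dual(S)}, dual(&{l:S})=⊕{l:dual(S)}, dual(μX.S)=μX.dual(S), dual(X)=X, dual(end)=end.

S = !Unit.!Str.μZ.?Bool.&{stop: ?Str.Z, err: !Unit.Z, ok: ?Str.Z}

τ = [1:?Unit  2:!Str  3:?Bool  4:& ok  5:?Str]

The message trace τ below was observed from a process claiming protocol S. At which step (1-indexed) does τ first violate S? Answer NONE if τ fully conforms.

1

@1 got ?Unit, protocol expects !Unit  ✗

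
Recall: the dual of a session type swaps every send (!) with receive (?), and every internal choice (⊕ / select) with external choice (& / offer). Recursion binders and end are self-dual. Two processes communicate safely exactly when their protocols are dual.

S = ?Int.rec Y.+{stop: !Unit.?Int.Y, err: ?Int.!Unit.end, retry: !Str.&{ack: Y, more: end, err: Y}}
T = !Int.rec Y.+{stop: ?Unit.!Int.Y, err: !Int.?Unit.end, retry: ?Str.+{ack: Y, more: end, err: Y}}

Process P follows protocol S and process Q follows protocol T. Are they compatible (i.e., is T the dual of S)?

?Int vs !Int  match
  rec Y vs rec Y  match (rec unchanged)
    +{stop,err,retry} vs +{stop,err,retry}  ✗ choice polarity not flipped — not dual

NO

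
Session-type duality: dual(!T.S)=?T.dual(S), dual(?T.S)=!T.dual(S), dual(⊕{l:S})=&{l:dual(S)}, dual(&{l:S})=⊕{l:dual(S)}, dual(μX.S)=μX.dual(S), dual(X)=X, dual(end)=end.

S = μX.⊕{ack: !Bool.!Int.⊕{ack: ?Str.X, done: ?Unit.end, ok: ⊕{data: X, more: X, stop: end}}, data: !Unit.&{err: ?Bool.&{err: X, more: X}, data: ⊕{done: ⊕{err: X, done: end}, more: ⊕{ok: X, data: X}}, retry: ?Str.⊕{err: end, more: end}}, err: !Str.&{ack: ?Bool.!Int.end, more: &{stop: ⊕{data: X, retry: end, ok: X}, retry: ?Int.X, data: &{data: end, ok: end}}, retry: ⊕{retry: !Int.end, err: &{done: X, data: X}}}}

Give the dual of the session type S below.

μX = μX  (binder kept)
  ⊕{ack,data,err} = &{ack,data,err}  (internal→external)
    case ack:
      !Bool = ?Bool
        !Int = ?Int
          ⊕{ack,done,ok} = &{ack,done,ok}  (internal→external)
            case ack:
              ?Str = !Str
                dual(X) = X
            case done:
              ?Unit = !Unit
                dual(end) = end
            case ok:
              ⊕{data,more,stop} = &{data,more,stop}  (internal→external)
                case data:
                  dual(X) = X
                case more:
                  dual(X) = X
                case stop:
                  dual(end) = end
    case data:
      !Unit = ?Unit
        &{err,data,retry} = ⊕{err,data,retry}  (external→internal)
          case err:
            ?Bool = !Bool
              &{err,more} = ⊕{err,more}  (external→internal)
                case err:
                  dual(X) = X
                case more:
                  dual(X) = X
          case data:
            ⊕{done,more} = &{done,more}  (internal→external)
              case done:
                ⊕{err,done} = &{err,done}  (internal→external)
                  case err:
                    dual(X) = X
                  case done:
                    dual(end) = end
              case more:
                ⊕{ok,data} = &{ok,data}  (internal→external)
                  case ok:
                    dual(X) = X
                  case data:
                    dual(X) = X
          case retry:
            ?Str = !Str
              ⊕{err,more} = &{err,more}  (internal→external)
                case err:
                  dual(end) = end
                case more:
                  dual(end) = end
    case err:
      !Str = ?Str
        &{ack,more,retry} = ⊕{ack,more,retry}  (external→internal)
          case ack:
            ?Bool = !Bool
              !Int = ?Int
                dual(end) = end
          case more:
            &{stop,retry,data} = ⊕{stop,retry,data}  (external→internal)
              case stop:
                ⊕{data,retry,ok} = &{data,retry,ok}  (internal→external)
                  case data:
                    dual(X) = X
                  case retry:
                    dual(end) = end
                  case ok:
                    dual(X) = X
              case retry:
                ?Int = !Int
                  dual(X) = X
              case data:
                &{data,ok} = ⊕{data,ok}  (external→internal)
                  case data:
                    dual(end) = end
                  case ok:
                    dual(end) = end
          case retry:
            ⊕{retry,err} = &{retry,err}  (internal→external)
              case retry:
                !Int = ?Int
                  dual(end) = end
              case err:
                &{done,data} = ⊕{done,data}  (external→internal)
                  case done:
                    dual(X) = X
                  case data:
                    dual(X) = X

μX.&{ack: ?Bool.?Int.&{ack: !Str.X, done: !Unit.end, ok: &{data: X, more: X, stop: end}}, data: ?Unit.⊕{err: !Bool.⊕{err: X, more: X}, data: &{done: &{err: X, done: end}, more: &{ok: X, data: X}}, retry: !Str.&{err: end, more: end}}, err: ?Str.⊕{ack: !Bool.?Int.end, more: ⊕{stop: &{data: X, retry: end, ok: X}, retry: !Int.X, data: ⊕{data: end, ok: end}}, retry: &{retry: ?Int.end, err: ⊕{done: X, data: X}}}}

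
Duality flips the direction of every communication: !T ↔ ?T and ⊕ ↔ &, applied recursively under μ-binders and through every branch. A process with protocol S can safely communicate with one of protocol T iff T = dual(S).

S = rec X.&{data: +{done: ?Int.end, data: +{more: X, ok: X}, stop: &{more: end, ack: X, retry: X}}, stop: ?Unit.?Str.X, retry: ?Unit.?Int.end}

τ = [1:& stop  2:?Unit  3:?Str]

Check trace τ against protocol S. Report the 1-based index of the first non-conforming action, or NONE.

NONE

step 1: & stop  ok  state: ?Unit.?Str.rec X.…
step 2: ?Unit  ok  state: ?Str.rec X.…
step 3: ?Str  ok  state: rec X.…
trace exhausted — no violation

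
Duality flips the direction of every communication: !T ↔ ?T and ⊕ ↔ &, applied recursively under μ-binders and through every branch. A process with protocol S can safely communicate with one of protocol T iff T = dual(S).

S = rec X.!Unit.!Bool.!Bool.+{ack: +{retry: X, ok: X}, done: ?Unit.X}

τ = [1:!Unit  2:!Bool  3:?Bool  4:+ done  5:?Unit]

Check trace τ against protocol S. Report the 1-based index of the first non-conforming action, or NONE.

3

@1 !Unit  ✓  now at !Bool.!Bool.+{ack: +{retry: rec X.…, ok: rec X.…}, done: ?Unit.rec X.…}
@2 !Bool  ✓  now at !Bool.+{ack: +{retry: rec X.…, ok: rec X.…}, done: ?Unit.rec X.…}
@3 got ?Bool, protocol expects !Bool  ✗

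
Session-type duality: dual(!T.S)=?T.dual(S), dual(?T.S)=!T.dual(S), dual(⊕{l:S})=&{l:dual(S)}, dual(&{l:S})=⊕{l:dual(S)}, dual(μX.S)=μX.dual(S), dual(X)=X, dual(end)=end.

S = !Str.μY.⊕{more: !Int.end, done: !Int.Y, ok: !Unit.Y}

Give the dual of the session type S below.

!Str → ?Str
  μY → μY  (binder kept)
    ⊕{more,done,ok} → &{more,done,ok}  (internal→external)
      [more]
        !Int → ?Int
          end self-dual
      [done]
        !Int → ?Int
          Y self-dual
      [ok]
        !Unit → ?Unit
          Y self-dual

?Str.μY.&{more: ?Int.end, done: ?Int.Y, ok: ?Unit.Y}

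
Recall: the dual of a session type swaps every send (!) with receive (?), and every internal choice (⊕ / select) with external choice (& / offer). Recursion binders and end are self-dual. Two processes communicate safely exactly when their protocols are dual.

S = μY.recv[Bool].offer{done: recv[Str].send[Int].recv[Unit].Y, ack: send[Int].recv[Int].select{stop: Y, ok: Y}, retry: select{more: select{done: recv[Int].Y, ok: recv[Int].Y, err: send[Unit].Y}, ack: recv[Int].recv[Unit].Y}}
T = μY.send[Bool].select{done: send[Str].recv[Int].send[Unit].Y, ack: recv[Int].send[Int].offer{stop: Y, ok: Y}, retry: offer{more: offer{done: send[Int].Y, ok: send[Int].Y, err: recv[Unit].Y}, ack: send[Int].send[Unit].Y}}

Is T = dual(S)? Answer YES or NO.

μY vs μY  ok (μ self-dual)
  recv[Bool] vs send[Bool]  ok
    offer{done,ack,retry} vs select{done,ack,retry}  ok same labels
      • done:
        recv[Str] vs send[Str]  ok
          send[Int] vs recv[Int]  ok
            recv[Unit] vs send[Unit]  ok
              Y vs Y  ok
      • ack:
        send[Int] vs recv[Int]  ok
          recv[Int] vs send[Int]  ok
            select{stop,ok} vs offer{stop,ok}  ok same labels
              • stop:
                Y vs Y  ok
              • ok:
                Y vs Y  ok
      • retry:
        select{more,ack} vs offer{more,ack}  ok same labels
          • more:
            select{done,ok,err} vs offer{done,ok,err}  ok same labels
              • done:
                recv[Int] vs send[Int]  ok
                  Y vs Y  ok
              • ok:
                recv[Int] vs send[Int]  ok
                  Y vs Y  ok
              • err:
                send[Unit] vs recv[Unit]  ok
                  Y vs Y  ok
          • ack:
            recv[Int] vs send[Int]  ok
              recv[Unit] vs send[Unit]  ok
                Y vs Y  ok

YES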